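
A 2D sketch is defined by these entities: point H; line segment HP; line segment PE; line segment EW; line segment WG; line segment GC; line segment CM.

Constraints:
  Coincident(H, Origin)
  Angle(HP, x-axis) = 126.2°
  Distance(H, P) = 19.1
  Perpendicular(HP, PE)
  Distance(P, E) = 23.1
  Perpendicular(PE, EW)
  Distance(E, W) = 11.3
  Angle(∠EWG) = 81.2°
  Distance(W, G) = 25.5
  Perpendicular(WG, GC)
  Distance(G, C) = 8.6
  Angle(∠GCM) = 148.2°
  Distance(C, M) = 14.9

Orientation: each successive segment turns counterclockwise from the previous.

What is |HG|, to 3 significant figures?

11.9

H is at the origin; HP runs at 126.2° with length 19.1, so P = (-11.3, 15.4). HP is perpendicular to PE, so PE runs at -144°; with |PE| = 23.1, E = (-29.9, 1.77). PE is perpendicular to EW, so EW runs at -53.8°; with |EW| = 11.3, W = (-23.2, -7.35). ∠EWG = 81.2° gives WG at 45.0° from the x-axis; with |WG| = 25.5, G = (-5.22, 10.7). Then |HG| = |G − H| = 11.9.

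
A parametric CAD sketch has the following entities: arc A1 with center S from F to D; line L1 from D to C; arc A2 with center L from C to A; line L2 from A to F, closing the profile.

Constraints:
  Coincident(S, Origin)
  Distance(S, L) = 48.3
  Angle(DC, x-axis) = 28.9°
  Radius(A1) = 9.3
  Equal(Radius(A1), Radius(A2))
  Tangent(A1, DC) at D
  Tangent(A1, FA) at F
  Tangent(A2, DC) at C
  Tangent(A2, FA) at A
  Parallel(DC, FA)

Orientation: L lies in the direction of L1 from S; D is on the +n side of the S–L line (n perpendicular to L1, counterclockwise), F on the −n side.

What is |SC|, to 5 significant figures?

49.187

Tangency of A1 to both parallel lines with radius 9.3 puts D and F at S ± 9.3·n: D = (-4.4945, 8.1418), F = (4.4945, -8.1418). Equal radii place C and A the same way about L: C = L + 9.3·n = (37.790, 31.484), A = L − 9.3·n = (46.779, 15.201). Then |SC| = |C − S| = 49.187.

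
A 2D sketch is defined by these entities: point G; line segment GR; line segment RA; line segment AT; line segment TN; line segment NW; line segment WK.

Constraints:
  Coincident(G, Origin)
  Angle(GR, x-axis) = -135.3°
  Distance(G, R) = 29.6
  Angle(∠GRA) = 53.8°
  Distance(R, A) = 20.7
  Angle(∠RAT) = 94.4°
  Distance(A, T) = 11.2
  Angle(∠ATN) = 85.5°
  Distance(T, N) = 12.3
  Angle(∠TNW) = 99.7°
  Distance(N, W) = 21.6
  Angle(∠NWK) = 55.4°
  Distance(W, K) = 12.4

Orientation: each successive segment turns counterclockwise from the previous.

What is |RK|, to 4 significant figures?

17.59

∠TNW = 99.7° gives NW at -108.7° from the x-axis; with |NW| = 21.6, W = (-17.06, -31.74). ∠NWK = 55.4° gives WK at 15.90° from the x-axis; with |WK| = 12.4, K = (-5.134, -28.34). Then |RK| = |K − R| = 17.59.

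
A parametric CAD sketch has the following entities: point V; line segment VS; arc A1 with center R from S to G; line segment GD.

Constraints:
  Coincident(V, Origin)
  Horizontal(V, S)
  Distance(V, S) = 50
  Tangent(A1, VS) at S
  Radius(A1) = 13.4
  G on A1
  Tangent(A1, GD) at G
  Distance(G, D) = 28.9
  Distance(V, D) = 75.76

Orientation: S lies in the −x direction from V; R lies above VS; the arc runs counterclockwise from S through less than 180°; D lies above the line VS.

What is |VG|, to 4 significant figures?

47.26

Checks: |VS| = 50.00 ✓; |RG| = 13.40 ✓; ∠(RG, GD) = 90.00° ✓; |GD| = 28.90 ✓; |VD| = 75.76 ✓.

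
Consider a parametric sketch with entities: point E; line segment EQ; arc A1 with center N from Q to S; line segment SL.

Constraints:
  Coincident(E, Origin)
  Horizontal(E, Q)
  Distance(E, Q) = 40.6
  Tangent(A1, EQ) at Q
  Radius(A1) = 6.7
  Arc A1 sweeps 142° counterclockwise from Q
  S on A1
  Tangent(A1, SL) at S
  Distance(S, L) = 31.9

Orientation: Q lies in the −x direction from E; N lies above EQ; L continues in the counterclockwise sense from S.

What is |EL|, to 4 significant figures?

69.25

E is at the origin; E and Q share the same y with |EQ| = 40.6 and Q on the −x side, so Q = (-40.60, 0.000). The tangent condition forces NQ to be normal to EQ, so N = Q + (0, 6.7) = (-40.60, 6.700). On A1, Q sits at bearing -90° from N; a 142° counterclockwise sweep puts S at bearing 52°, so S = N + 6.7·(cos 52°, sin 52°) = (-36.48, 11.98). Tangency of A1 to SL means the radius NS is perpendicular to SL, so SL runs along (−sin 52°, cos 52°); with |SL| = 31.9, L = (-61.61, 31.62). Then |EL| = |L − E| = 69.25.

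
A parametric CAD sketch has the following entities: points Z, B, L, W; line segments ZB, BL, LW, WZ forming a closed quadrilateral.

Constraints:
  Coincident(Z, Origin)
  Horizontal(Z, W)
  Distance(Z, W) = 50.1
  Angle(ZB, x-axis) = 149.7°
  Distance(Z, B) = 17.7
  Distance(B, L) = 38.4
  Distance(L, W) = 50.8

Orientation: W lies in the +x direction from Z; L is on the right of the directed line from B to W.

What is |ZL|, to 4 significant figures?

24.15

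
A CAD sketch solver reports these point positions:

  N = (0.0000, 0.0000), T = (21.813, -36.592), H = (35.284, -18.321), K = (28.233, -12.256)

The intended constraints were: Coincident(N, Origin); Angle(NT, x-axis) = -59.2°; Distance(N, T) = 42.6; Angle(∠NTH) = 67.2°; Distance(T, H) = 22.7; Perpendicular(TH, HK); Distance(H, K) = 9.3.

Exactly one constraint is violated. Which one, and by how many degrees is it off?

Perpendicular(TH, HK) — off by 4.30°.

N = (0.00, 0.00) ✓; NT at -59.20° ✓; |NT| = 42.60 ✓; ∠NTH = 67.20° ✓; |TH| = 22.70 ✓; ∠(TH, HK) = 85.70° ✗; |HK| = 9.301 ✓.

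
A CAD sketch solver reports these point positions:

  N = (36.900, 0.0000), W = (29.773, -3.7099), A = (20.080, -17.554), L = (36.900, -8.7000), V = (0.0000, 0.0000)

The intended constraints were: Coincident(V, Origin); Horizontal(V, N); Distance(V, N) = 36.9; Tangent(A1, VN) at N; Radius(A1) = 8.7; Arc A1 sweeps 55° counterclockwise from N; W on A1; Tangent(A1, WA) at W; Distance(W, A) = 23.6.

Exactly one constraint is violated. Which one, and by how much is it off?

Distance(W, A) = 23.6 — off by 6.70.

V = (0.00, 0.00) ✓; V.y = 0.00, N.y = 0.00 ✓; |VN| = 36.90 ✓; ∠(LN, NV) = 90.00° ✓; |LN| = 8.700 ✓; bearing(L→W) − bearing(L→N) = 55.00° ✓; |LW| = 8.700 ✓; ∠(LW, WA) = 90.00° ✓; |WA| = 16.90 ✗.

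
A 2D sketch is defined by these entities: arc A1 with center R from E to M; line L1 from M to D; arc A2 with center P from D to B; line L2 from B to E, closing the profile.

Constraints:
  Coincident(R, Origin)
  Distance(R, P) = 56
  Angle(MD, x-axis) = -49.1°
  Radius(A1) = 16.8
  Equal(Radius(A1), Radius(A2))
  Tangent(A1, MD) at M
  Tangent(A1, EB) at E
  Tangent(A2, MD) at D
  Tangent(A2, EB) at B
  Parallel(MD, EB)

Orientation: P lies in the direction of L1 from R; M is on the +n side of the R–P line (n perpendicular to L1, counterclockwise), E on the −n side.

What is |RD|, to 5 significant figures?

58.466

Tangency of A1 to both parallel lines with radius 16.8 puts M and E at R ± 16.8·n: M = (12.698, 11.000), E = (-12.698, -11.000). Equal radii place D and B the same way about P: D = P + 16.8·n = (49.364, -31.328), B = P − 16.8·n = (23.967, -53.327). Then |RD| = |D − R| = 58.466.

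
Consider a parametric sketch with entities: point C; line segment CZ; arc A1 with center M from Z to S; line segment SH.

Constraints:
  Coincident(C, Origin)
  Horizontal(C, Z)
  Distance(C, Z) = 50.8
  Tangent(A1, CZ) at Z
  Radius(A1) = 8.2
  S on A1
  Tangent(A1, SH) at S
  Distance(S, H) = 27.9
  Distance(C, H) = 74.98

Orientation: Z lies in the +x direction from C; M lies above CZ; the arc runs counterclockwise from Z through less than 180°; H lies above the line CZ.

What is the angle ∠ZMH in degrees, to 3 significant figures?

144°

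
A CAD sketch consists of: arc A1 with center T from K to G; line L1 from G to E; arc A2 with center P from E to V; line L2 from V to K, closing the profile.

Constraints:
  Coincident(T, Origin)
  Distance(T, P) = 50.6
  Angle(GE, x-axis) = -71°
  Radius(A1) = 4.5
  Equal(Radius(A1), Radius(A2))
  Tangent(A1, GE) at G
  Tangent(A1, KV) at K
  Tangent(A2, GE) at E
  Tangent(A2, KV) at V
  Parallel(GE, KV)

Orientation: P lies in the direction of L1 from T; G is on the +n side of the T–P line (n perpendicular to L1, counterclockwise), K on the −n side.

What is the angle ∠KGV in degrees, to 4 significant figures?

79.91°

The slot axis is L1's direction at -71.0°, so u = (cos -71.0°, sin -71.0°) = (0.3256, -0.9455) and n = (−sin -71.0°, cos -71.0°) = (0.9455, 0.3256). T is at the origin and P lies 50.6 along u from T, so P = 50.6·u = (16.47, -47.84). Tangency of A1 to both parallel lines with radius 4.5 puts G and K at T ± 4.5·n: G = (4.255, 1.465), K = (-4.255, -1.465). Equal radii place E and V the same way about P: E = P + 4.5·n = (20.73, -46.38), V = P − 4.5·n = (12.22, -49.31). Then cos ∠KGV = GK·GV / (|GK||GV|), giving 79.91°.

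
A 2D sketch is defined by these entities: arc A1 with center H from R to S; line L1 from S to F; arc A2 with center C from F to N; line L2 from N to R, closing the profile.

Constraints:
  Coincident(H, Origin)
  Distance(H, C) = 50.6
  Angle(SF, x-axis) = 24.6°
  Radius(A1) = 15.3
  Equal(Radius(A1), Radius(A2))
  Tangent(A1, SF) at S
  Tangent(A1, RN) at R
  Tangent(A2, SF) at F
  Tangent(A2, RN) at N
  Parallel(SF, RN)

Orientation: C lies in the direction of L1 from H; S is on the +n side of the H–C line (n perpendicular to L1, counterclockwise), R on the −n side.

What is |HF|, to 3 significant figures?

52.9

The slot axis is L1's direction at 24.6°, so u = (cos 24.6°, sin 24.6°) = (0.909, 0.416) and n = (−sin 24.6°, cos 24.6°) = (-0.416, 0.909). H is at the origin and C lies 50.6 along u from H, so C = 50.6·u = (46.0, 21.1). Tangency of A1 to both parallel lines with radius 15.3 puts S and R at H ± 15.3·n: S = (-6.37, 13.9), R = (6.37, -13.9). Equal radii place F and N the same way about C: F = C + 15.3·n = (39.6, 35.0), N = C − 15.3·n = (52.4, 7.15). Then |HF| = |F − H| = 52.9.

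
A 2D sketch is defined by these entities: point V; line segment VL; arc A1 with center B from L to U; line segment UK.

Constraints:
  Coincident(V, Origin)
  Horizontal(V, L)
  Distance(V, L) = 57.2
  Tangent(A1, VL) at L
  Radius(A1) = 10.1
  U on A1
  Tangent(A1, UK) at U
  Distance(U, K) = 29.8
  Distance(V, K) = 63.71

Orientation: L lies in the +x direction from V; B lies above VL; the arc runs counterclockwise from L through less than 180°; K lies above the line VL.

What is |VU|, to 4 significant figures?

67.47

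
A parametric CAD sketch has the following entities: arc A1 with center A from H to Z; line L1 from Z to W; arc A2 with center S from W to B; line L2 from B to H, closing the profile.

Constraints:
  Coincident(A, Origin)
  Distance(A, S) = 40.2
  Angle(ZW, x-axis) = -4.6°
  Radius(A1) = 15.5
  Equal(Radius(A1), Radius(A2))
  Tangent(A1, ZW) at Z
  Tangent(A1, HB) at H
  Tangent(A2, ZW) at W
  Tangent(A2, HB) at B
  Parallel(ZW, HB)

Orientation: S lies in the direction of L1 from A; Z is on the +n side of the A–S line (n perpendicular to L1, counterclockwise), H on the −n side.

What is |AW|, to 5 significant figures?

43.085

The slot axis is L1's direction at -4.6°, so u = (cos -4.6°, sin -4.6°) = (0.99678, -0.080199) and n = (−sin -4.6°, cos -4.6°) = (0.080199, 0.99678). A is at the origin and S lies 40.2 along u from A, so S = 40.2·u = (40.071, -3.2240). Tangency of A1 to both parallel lines with radius 15.5 puts Z and H at A ± 15.5·n: Z = (1.2431, 15.450), H = (-1.2431, -15.450). Equal radii place W and B the same way about S: W = S + 15.5·n = (41.314, 12.226), B = S − 15.5·n = (38.827, -18.674). Then |AW| = |W − A| = 43.085.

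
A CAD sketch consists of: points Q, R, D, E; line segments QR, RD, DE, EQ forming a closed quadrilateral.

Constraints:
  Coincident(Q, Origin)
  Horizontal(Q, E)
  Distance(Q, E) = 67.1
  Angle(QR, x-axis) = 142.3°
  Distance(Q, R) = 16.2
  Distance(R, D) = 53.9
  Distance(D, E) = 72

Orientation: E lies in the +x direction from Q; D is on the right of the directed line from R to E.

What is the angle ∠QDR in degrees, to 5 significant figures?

11.598°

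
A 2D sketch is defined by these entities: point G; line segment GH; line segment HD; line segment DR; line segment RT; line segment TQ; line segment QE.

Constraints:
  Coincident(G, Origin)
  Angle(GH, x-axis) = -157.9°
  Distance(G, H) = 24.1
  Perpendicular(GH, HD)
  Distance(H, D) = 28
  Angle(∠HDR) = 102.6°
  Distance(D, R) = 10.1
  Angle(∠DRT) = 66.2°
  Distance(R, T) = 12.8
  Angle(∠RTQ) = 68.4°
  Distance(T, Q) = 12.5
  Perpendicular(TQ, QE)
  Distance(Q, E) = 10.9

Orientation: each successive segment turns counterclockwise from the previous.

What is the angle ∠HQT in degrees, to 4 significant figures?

49.88°

G is at the origin; GH runs at -157.9° with length 24.1, so H = (-22.33, -9.067). GH is perpendicular to HD, so HD runs at -67.90°; with |HD| = 28.0, D = (-11.80, -35.01). ∠HDR = 102.6° gives DR at 9.500° from the x-axis; with |DR| = 10.1, R = (-1.834, -33.34). ∠DRT = 66.2° gives RT at 123.3° from the x-axis; with |RT| = 12.8, T = (-8.861, -22.64). ∠RTQ = 68.4° gives TQ at -125.1° from the x-axis; with |TQ| = 12.5, Q = (-16.05, -32.87). Then cos ∠HQT = QH·QT / (|QH||QT|), giving 49.88°.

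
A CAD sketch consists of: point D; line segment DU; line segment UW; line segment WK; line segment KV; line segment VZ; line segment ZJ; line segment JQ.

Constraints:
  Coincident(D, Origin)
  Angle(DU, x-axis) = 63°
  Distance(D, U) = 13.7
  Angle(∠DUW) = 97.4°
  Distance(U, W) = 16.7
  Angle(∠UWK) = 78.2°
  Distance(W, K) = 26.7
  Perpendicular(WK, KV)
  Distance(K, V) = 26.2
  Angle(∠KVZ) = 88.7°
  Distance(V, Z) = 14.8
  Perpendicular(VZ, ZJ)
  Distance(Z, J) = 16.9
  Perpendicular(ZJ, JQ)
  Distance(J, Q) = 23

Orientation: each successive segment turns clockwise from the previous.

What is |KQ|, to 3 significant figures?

12.8

VZ is perpendicular to ZJ, so ZJ runs at -32.7°; with |ZJ| = 16.9, J = (7.90, 0.790). The perpendicularity gives JQ at right angles to ZJ, so JQ runs at -123°; with |JQ| = 23.0, Q = (-4.53, -18.6). Then |KQ| = |Q − K| = 12.8.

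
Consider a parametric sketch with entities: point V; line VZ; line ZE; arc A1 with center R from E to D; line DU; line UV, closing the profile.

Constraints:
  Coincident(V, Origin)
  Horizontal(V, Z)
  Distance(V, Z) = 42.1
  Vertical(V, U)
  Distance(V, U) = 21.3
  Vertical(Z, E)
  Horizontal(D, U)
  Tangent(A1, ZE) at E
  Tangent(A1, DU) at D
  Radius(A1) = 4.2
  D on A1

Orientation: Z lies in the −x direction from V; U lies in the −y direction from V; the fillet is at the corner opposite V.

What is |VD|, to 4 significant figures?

43.48

V is at the origin; V and Z share the same y with |VZ| = 42.1 and Z on the −x side, so Z = (-42.10, 0.000). V and U share the same x with |VU| = 21.3 and U on the −y side, so U = (0.000, -21.30). The virtual corner opposite V is at (-42.10, -21.30). Tangency of A1 to ZE means the radius RE is perpendicular to ZE and since A1 is tangent to DU there, RD ⟂ DU, with radius 4.2, so the center R sits 4.2 in from both sides at R = (-37.90, -17.10). That places the tangent points at E = (-42.10, -17.10) on ZE and D = (-37.90, -21.30) on DU. Then |VD| = |D − V| = 43.48.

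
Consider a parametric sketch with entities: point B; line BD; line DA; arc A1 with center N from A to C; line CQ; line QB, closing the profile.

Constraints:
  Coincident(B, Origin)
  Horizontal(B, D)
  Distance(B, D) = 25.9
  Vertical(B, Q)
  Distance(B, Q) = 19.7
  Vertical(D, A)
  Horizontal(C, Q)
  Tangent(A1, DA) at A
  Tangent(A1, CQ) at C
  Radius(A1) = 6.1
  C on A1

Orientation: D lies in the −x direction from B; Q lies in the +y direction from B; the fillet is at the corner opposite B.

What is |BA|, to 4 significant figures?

29.25

B is at the origin; BD is horizontal with |BD| = 25.9 and D on the −x side, so D = (-25.90, 0.000). B and Q share the same x with |BQ| = 19.7 and Q on the +y side, so Q = (0.000, 19.70). The virtual corner opposite B is at (-25.90, 19.70). Tangency of A1 to DA means the radius NA is perpendicular to DA and since A1 is tangent to CQ there, NC ⟂ CQ, with radius 6.1, so the center N sits 6.1 in from both sides at N = (-19.80, 13.60). That places the tangent points at A = (-25.90, 13.60) on DA and C = (-19.80, 19.70) on CQ. Then |BA| = |A − B| = 29.25.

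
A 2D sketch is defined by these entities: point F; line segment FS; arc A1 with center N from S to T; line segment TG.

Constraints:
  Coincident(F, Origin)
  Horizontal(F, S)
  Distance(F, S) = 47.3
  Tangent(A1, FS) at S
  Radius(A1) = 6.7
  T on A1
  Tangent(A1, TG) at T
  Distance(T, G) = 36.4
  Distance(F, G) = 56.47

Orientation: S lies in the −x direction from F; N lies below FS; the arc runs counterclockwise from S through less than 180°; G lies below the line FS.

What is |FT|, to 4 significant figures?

54.19

F is at the origin; F and S share the same y with |FS| = 47.3 and S on the −x side, so S = (-47.30, 0.000). The tangent condition forces NS to be normal to FS, so N = S + (0, -6.7) = (-47.30, -6.700). Since NT ⟂ TG (tangency), |NG| = √(6.7² + 36.4²) = 37.01 regardless of where T sits on A1. So G lies on both circle(F, 56.47) and circle(N, 37.01); the below-FS intersection is G = (-37.35, -42.35). T is the foot of the tangent from G: T = (-53.32, -9.639).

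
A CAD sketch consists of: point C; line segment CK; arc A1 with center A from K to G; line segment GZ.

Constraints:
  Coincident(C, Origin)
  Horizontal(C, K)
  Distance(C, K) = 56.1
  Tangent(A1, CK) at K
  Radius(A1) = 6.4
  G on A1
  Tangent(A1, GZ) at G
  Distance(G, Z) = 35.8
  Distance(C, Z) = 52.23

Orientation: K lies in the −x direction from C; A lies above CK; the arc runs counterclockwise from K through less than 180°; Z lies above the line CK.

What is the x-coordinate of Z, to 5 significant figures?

-36.701

C is at the origin; CK is horizontal with |CK| = 56.1 and K on the −x side, so K = (-56.100, 0.0000). Tangency of A1 to CK means the radius AK is perpendicular to CK, so A = K + (0, 6.4) = (-56.100, 6.4000). Since AG ⟂ GZ (tangency), |AZ| = √(6.4² + 35.8²) = 36.368 regardless of where G sits on A1. So Z lies on both circle(C, 52.23) and circle(A, 36.368); the above-CK intersection is Z = (-36.701, 37.162). G is the foot of the tangent from Z: G = (-50.170, 3.9921).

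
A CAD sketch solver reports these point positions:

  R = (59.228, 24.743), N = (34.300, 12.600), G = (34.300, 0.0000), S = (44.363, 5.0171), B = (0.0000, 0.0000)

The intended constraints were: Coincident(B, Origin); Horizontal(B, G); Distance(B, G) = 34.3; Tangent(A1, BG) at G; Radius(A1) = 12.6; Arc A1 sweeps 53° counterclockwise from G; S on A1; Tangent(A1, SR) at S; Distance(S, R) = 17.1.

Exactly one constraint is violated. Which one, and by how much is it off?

Distance(S, R) = 17.1 — off by 7.60.

B = (0.00, 0.00) ✓; B.y = 0.00, G.y = 0.00 ✓; |BG| = 34.30 ✓; ∠(NG, GB) = 90.00° ✓; |NG| = 12.60 ✓; bearing(N→S) − bearing(N→G) = 53.00° ✓; |NS| = 12.60 ✓; ∠(NS, SR) = 90.00° ✓; |SR| = 24.70 ✗.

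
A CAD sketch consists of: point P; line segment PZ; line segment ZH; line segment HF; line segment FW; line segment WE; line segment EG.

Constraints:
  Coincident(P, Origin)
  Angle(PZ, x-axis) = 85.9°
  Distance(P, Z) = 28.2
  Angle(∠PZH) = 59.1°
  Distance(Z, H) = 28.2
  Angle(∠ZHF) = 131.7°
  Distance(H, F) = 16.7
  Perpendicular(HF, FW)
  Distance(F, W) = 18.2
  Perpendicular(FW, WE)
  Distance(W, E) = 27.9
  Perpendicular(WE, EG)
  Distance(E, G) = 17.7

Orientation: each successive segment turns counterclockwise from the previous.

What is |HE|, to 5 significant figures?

21.370

P is at the origin; PZ runs at 85.9° with length 28.2, so Z = (2.0162, 28.128). ∠PZH = 59.1° gives ZH at -153.20° from the x-axis; with |ZH| = 28.2, H = (-23.155, 15.413). ∠ZHF = 131.7° gives HF at -104.90° from the x-axis; with |HF| = 16.7, F = (-27.449, -0.72540). The perpendicularity gives FW at right angles to HF, so FW runs at -14.900°; with |FW| = 18.2, W = (-9.8608, -5.4052). FW ⟂ WE, so WE runs at 75.100°; with |WE| = 27.9, E = (-2.6868, 21.557). Then |HE| = |E − H| = 21.370.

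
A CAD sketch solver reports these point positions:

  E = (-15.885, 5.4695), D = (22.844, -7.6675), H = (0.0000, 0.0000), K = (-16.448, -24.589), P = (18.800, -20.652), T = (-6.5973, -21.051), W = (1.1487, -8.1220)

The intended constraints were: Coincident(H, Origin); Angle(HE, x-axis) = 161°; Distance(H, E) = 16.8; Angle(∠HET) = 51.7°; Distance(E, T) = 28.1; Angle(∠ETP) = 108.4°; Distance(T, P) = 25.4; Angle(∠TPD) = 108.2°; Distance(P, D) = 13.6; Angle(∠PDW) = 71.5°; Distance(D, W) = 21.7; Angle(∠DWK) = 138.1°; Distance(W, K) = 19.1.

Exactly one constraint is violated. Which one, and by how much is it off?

Distance(W, K) = 19.1 — off by 5.00.

H = (0.00, 0.00) ✓; HE at 161.0° ✓; |HE| = 16.80 ✓; ∠HET = 51.70° ✓; |ET| = 28.10 ✓; ∠ETP = 108.4° ✓; |TP| = 25.40 ✓; ∠TPD = 108.2° ✓; |PD| = 13.60 ✓; ∠PDW = 71.50° ✓; |DW| = 21.70 ✓; ∠DWK = 138.1° ✓; |WK| = 24.10 ✗.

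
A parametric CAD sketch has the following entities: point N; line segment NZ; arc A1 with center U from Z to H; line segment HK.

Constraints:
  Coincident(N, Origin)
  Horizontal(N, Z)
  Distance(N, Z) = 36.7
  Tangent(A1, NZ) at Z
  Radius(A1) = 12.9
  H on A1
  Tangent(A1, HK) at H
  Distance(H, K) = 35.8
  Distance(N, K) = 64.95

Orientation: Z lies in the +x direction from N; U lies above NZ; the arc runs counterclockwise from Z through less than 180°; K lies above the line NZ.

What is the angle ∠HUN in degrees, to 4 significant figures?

174.7°

N is at the origin; N and Z share the same y with |NZ| = 36.7 and Z on the +x side, so Z = (36.70, 0.000). The tangent condition forces UZ to be normal to NZ, so U = Z + (0, 12.9) = (36.70, 12.90). Since UH ⟂ HK (tangency), |UK| = √(12.9² + 35.8²) = 38.05 regardless of where H sits on A1. So K lies on both circle(N, 64.95) and circle(U, 38.05); the above-NZ intersection is K = (40.52, 50.76). H is the foot of the tangent from K: H = (49.21, 16.03).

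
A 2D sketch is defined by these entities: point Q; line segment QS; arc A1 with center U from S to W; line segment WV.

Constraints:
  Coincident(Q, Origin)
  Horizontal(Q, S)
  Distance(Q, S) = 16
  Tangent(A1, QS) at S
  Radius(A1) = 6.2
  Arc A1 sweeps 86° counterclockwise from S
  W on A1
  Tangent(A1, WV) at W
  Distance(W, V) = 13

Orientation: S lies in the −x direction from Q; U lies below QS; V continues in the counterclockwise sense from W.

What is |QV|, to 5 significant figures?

29.737

Q is at the origin; Q and S share the same y with |QS| = 16.0 and S on the −x side, so S = (-16.000, 0.0000). Since A1 is tangent to QS there, US ⟂ QS, so U = S + (0, -6.2) = (-16.000, -6.2000). On A1, S sits at bearing 90° from U; an 86° counterclockwise sweep puts W at bearing 176°, so W = U + 6.2·(cos 176°, sin 176°) = (-22.185, -5.7675). Tangency of A1 to WV means the radius UW is perpendicular to WV, so WV runs along (−sin 176°, cos 176°); with |WV| = 13.0, V = (-23.092, -18.736). Then |QV| = |V − Q| = 29.737.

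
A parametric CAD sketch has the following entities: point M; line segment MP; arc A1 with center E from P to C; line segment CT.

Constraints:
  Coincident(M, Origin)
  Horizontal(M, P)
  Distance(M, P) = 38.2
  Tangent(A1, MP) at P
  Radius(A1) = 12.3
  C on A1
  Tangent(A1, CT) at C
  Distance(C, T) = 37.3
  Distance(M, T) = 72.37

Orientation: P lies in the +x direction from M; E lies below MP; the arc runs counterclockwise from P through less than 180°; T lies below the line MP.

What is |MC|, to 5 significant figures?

35.537

Checks: M = (0.00, 0.00) ✓; ∠(EP, PM) = 90.00° ✓; |EC| = 12.30 ✓; ∠(EC, CT) = 90.00° ✓; |CT| = 37.30 ✓; |MT| = 72.37 ✓.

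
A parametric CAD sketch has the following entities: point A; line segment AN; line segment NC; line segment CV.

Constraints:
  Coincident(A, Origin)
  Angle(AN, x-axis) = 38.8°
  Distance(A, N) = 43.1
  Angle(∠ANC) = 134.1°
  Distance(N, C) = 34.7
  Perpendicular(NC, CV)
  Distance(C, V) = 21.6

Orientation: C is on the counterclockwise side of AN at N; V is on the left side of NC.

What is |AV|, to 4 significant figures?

65.37

∠ANC = 134.1°, so NC runs at 38.8° + (180° − 134.1°) = 84.70° from the x-axis; with |NC| = 34.7, C = N + 34.7·(cos 84.70°, sin 84.70°) = (36.79, 61.56). NC is perpendicular to CV; with |CV| = 21.6 on the left of NC, V = C + 21.6·(-0.9957, 0.09237) = (15.29, 63.55). Then |AV| = |V − A| = 65.37.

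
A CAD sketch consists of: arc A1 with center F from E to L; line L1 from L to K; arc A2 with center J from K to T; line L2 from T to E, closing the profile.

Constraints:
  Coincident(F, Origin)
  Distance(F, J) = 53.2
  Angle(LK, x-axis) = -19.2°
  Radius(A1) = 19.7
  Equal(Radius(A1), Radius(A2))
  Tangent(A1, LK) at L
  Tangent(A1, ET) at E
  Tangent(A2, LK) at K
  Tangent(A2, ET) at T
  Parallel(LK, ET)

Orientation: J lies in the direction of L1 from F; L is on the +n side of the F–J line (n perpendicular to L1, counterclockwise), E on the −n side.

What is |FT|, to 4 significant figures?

56.73

The slot axis is L1's direction at -19.2°, so u = (cos -19.2°, sin -19.2°) = (0.9444, -0.3289) and n = (−sin -19.2°, cos -19.2°) = (0.3289, 0.9444). F is at the origin and J lies 53.2 along u from F, so J = 53.2·u = (50.24, -17.50). Tangency of A1 to both parallel lines with radius 19.7 puts L and E at F ± 19.7·n: L = (6.479, 18.60), E = (-6.479, -18.60). Equal radii place K and T the same way about J: K = J + 19.7·n = (56.72, 1.109), T = J − 19.7·n = (43.76, -36.10). Then |FT| = |T − F| = 56.73.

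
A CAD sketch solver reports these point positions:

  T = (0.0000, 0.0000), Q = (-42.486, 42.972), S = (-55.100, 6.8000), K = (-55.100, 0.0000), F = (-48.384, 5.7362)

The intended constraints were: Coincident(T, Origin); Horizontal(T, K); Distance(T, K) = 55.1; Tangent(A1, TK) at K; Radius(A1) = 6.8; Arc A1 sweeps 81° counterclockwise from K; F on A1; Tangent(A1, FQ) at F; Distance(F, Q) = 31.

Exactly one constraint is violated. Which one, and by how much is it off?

Distance(F, Q) = 31 — off by 6.70.

T = (0.00, 0.00) ✓; T.y = 0.00, K.y = 0.00 ✓; |TK| = 55.10 ✓; ∠(SK, KT) = 90.00° ✓; |SK| = 6.800 ✓; bearing(S→F) − bearing(S→K) = 81.00° ✓; |SF| = 6.800 ✓; ∠(SF, FQ) = 90.00° ✓; |FQ| = 37.70 ✗.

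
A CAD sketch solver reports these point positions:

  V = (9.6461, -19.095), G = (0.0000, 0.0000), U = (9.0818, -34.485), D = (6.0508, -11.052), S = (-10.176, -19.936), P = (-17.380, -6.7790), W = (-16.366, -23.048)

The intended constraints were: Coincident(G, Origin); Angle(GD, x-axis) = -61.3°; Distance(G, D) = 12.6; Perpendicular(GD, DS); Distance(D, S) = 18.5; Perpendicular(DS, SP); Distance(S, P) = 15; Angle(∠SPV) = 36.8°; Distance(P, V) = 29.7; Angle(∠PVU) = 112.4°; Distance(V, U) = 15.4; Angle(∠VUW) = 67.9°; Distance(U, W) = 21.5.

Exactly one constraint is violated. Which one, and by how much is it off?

Distance(U, W) = 21.5 — off by 6.40.

G = (0.00, 0.00) ✓; GD at -61.30° ✓; |GD| = 12.60 ✓; ∠(GD, DS) = 90.00° ✓; |DS| = 18.50 ✓; ∠(DS, SP) = 90.00° ✓; |SP| = 15.00 ✓; ∠SPV = 36.80° ✓; |PV| = 29.70 ✓; ∠PVU = 112.4° ✓; |VU| = 15.40 ✓; ∠VUW = 67.90° ✓; |UW| = 27.90 ✗.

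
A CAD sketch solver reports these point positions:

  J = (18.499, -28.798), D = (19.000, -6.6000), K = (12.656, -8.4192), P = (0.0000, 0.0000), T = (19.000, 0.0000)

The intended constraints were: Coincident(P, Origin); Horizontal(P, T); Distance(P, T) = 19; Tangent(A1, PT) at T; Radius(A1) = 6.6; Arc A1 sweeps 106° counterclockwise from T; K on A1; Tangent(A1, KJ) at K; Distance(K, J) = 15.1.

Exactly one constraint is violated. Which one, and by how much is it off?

Distance(K, J) = 15.1 — off by 6.10.

P = (0.00, 0.00) ✓; P.y = 0.00, T.y = 0.00 ✓; |PT| = 19.00 ✓; ∠(DT, TP) = 90.00° ✓; |DT| = 6.600 ✓; bearing(D→K) − bearing(D→T) = 106.0° ✓; |DK| = 6.600 ✓; ∠(DK, KJ) = 90.00° ✓; |KJ| = 21.20 ✗.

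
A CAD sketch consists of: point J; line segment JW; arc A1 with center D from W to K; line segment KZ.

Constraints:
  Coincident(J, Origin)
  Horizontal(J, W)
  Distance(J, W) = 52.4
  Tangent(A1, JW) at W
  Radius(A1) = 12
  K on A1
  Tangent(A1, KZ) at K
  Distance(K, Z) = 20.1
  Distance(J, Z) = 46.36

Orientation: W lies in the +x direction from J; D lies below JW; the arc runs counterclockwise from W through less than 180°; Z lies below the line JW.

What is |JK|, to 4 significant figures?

41.76

Checks: |DK| = 12.00 ✓; ∠(DK, KZ) = 90.00° ✓; |KZ| = 20.10 ✓; |JZ| = 46.36 ✓.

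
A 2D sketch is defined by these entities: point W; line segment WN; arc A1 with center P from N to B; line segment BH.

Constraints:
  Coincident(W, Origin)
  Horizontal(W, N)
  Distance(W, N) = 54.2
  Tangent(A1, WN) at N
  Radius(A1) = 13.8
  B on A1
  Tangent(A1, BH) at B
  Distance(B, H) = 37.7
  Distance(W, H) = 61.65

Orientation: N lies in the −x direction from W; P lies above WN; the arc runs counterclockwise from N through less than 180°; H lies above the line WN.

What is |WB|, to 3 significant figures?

42.3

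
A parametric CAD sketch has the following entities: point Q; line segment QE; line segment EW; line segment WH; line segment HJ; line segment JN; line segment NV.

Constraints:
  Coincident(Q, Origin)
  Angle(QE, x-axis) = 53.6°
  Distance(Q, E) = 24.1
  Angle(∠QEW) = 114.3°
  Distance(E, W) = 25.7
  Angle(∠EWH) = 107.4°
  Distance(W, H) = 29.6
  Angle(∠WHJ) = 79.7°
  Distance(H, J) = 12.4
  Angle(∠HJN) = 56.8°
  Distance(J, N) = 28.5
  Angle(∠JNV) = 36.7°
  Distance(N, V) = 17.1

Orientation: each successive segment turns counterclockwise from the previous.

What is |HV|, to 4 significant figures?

8.001

Q is at the origin; QE runs at 53.6° with length 24.1, so E = (14.30, 19.40). ∠QEW = 114.3° gives EW at 119.3° from the x-axis; with |EW| = 25.7, W = (1.724, 41.81). ∠EWH = 107.4° gives WH at -168.1° from the x-axis; with |WH| = 29.6, H = (-27.24, 35.71). ∠WHJ = 79.7° gives HJ at -67.80° from the x-axis; with |HJ| = 12.4, J = (-22.55, 24.23). ∠HJN = 56.8° gives JN at 55.40° from the x-axis; with |JN| = 28.5, N = (-6.371, 47.69). ∠JNV = 36.7° gives NV at -161.3° from the x-axis; with |NV| = 17.1, V = (-22.57, 42.20). Then |HV| = |V − H| = 8.001.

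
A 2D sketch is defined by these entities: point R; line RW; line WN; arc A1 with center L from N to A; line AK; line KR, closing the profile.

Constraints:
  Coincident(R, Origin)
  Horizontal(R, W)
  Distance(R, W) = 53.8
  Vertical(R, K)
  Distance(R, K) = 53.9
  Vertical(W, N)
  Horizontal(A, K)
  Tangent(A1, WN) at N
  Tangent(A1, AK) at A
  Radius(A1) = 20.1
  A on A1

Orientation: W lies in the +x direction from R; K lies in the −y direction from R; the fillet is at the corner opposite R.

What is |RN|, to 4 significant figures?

63.54

The virtual corner opposite R is at (53.80, -53.90). Tangency of A1 to WN means the radius LN is perpendicular to WN and since A1 is tangent to AK there, LA ⟂ AK, with radius 20.1, so the center L sits 20.1 in from both sides at L = (33.70, -33.80). That places the tangent points at N = (53.80, -33.80) on WN and A = (33.70, -53.90) on AK. Then |RN| = |N − R| = 63.54.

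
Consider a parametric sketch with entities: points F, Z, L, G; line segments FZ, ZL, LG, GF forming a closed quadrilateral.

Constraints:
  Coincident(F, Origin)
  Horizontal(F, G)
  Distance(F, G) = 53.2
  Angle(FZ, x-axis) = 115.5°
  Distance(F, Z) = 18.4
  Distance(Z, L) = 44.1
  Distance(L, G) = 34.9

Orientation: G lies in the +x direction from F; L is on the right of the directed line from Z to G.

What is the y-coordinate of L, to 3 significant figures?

-15.7

F is at the origin; F and G share the same y with |FG| = 53.2 and G in +x, so G = (53.2, 0). FZ runs at 115.5° with |FZ| = 18.4, so Z = (-7.92, 16.6). L is determined by |ZL| = 44.1 and |LG| = 34.9 together: it lies at the intersection of circle(Z, 44.1) and circle(G, 34.9). With |ZG| = 63.3, the foot of the radical line on ZG is 37.4 from Z and the perpendicular offset is √(44.1² − 37.4²) = 23.4. Taking the right-of-ZG solution: L = (22.1, -15.7).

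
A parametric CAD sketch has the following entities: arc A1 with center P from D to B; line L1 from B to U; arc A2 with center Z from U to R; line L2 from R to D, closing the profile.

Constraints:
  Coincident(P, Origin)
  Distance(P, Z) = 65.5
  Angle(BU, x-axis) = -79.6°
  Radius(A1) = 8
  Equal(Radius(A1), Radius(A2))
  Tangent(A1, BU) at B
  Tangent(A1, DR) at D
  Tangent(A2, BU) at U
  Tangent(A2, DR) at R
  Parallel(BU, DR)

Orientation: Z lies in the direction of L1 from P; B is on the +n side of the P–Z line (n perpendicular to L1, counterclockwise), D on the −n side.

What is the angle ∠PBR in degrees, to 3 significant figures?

76.3°

The slot axis is L1's direction at -79.6°, so u = (cos -79.6°, sin -79.6°) = (0.181, -0.984) and n = (−sin -79.6°, cos -79.6°) = (0.984, 0.181). P is at the origin and Z lies 65.5 along u from P, so Z = 65.5·u = (11.8, -64.4). Tangency of A1 to both parallel lines with radius 8.0 puts B and D at P ± 8.0·n: B = (7.87, 1.44), D = (-7.87, -1.44). Equal radii place U and R the same way about Z: U = Z + 8.0·n = (19.7, -63.0), R = Z − 8.0·n = (3.96, -65.9). Then cos ∠PBR = BP·BR / (|BP||BR|), giving 76.3°.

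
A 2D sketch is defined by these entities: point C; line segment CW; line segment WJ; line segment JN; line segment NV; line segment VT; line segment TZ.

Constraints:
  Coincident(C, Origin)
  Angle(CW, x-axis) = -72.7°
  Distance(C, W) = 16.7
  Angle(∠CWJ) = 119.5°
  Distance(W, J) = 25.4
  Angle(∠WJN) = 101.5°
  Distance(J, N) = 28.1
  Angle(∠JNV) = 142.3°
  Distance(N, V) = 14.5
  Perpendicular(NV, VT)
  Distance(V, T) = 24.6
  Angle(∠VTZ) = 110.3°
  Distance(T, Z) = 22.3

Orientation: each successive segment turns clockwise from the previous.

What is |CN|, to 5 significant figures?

41.324

C is at the origin; CW runs at -72.7° with length 16.7, so W = (4.9662, -15.945). ∠CWJ = 119.5° gives WJ at -133.20° from the x-axis; with |WJ| = 25.4, J = (-12.421, -34.460). ∠WJN = 101.5° gives JN at 148.30° from the x-axis; with |JN| = 28.1, N = (-36.329, -19.695). Then |CN| = |N − C| = 41.324.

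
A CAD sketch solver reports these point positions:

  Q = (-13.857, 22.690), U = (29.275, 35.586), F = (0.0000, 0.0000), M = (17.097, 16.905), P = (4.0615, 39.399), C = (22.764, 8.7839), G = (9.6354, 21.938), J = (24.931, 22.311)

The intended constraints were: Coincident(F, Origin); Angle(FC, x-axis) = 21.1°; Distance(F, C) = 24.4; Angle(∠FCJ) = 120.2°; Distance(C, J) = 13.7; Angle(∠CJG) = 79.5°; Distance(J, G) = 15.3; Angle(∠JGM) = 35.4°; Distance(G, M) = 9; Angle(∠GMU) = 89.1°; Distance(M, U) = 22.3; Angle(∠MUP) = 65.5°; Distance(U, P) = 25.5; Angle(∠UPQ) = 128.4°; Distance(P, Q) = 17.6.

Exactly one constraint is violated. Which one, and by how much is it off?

Distance(P, Q) = 17.6 — off by 6.90.

F = (0.00, 0.00) ✓; FC at 21.10° ✓; |FC| = 24.40 ✓; ∠FCJ = 120.2° ✓; |CJ| = 13.70 ✓; ∠CJG = 79.50° ✓; |JG| = 15.30 ✓; ∠JGM = 35.40° ✓; |GM| = 9.000 ✓; ∠GMU = 89.10° ✓; |MU| = 22.30 ✓; ∠MUP = 65.50° ✓; |UP| = 25.50 ✓; ∠UPQ = 128.4° ✓; |PQ| = 24.50 ✗.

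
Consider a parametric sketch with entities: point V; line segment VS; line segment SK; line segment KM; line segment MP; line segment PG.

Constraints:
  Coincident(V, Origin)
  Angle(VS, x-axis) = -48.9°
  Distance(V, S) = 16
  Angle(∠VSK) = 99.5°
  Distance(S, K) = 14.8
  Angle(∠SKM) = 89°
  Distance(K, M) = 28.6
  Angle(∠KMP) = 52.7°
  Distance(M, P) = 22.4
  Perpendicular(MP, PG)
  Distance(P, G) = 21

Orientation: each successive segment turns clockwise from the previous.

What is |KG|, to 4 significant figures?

5.363

V is at the origin; VS runs at -48.9° with length 16.0, so S = (10.52, -12.06). ∠VSK = 99.5° gives SK at -129.4° from the x-axis; with |SK| = 14.8, K = (1.124, -23.49). ∠SKM = 89.0° gives KM at 139.6° from the x-axis; with |KM| = 28.6, M = (-20.66, -4.957). ∠KMP = 52.7° gives MP at 12.30° from the x-axis; with |MP| = 22.4, P = (1.230, -0.1854). The perpendicularity gives PG at right angles to MP, so PG runs at -77.70°; with |PG| = 21.0, G = (5.703, -20.70). Then |KG| = |G − K| = 5.363.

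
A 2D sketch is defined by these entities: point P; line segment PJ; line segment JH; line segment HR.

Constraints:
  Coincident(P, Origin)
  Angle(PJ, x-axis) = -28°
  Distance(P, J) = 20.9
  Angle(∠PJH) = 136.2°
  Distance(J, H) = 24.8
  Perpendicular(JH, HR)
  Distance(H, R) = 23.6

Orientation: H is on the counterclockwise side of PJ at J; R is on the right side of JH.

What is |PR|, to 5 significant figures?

55.134

P is at the origin; PJ runs at -28.0° with length 20.9, so J = 20.9·(cos -28.0°, sin -28.0°) = (18.454, -9.8120). ∠PJH = 136.2°, so JH runs at -28.0° + (180° − 136.2°) = 15.800° from the x-axis; with |JH| = 24.8, H = J + 24.8·(cos 15.800°, sin 15.800°) = (42.317, -3.0594). JH is perpendicular to HR; with |HR| = 23.6 on the right of JH, R = H + 23.6·(0.27228, -0.96222) = (48.742, -25.768). Then |PR| = |R − P| = 55.134.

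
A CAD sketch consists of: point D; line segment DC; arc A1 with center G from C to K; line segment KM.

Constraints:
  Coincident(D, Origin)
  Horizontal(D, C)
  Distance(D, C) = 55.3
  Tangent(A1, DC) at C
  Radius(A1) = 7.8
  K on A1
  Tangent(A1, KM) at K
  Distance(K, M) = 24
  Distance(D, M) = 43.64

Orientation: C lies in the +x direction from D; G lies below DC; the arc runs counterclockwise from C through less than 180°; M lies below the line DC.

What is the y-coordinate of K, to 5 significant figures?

-3.7733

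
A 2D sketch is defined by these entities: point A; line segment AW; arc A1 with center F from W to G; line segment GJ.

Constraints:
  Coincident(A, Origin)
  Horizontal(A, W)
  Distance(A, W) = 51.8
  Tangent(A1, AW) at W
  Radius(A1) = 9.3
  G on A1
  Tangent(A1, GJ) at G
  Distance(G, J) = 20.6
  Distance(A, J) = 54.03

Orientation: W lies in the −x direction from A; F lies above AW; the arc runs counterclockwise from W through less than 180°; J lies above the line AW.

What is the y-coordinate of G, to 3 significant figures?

10.2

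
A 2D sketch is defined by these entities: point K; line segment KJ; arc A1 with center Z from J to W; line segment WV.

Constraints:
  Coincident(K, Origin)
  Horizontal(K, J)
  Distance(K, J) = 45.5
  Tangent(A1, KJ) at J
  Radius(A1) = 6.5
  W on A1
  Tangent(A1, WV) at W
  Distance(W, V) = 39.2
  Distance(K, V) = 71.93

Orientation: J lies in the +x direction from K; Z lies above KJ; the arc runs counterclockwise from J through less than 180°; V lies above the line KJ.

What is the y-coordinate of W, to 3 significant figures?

5.78

Checks: |ZW| = 6.500 ✓; ∠(ZW, WV) = 90.00° ✓; |WV| = 39.20 ✓; |KV| = 71.93 ✓.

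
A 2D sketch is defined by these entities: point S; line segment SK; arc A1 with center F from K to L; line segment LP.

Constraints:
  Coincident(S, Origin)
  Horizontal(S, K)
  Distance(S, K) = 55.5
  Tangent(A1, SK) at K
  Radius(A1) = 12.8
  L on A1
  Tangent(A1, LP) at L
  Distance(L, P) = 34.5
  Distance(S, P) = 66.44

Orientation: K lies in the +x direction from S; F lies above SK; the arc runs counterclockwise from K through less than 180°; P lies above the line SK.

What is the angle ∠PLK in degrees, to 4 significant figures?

117.1°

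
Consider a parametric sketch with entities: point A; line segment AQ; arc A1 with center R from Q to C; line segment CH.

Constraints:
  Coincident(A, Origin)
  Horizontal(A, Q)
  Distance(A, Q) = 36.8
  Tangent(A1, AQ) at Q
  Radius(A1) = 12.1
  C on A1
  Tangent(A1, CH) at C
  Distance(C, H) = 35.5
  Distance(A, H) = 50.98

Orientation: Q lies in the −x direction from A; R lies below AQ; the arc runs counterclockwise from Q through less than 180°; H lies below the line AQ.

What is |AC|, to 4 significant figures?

49.97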